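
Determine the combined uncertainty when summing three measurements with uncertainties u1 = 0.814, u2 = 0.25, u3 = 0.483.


For a sum of independent quantities, uc = sqrt(u1^2 + u2^2 + u3^2).
uc = sqrt(0.814^2 + 0.25^2 + 0.483^2)
uc = sqrt(0.662596 + 0.0625 + 0.233289)
uc = 0.979

0.979


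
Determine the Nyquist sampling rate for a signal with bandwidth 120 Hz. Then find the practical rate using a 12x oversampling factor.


By Nyquist theorem, fs_min = 2 * fmax.
fs_min = 2 * 120 = 240 Hz
Practical rate = 12 * fs_min = 12 * 240 = 2880 Hz

fs_min = 240 Hz, fs_practical = 2880 Hz


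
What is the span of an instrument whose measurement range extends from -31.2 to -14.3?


Span = upper range - lower range.
Span = -14.3 - (-31.2)
Span = 16.9

16.9


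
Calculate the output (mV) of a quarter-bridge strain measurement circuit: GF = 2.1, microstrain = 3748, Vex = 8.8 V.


Quarter bridge output: Vout = (GF * epsilon * Vex) / 4.
Vout = (2.1 * 3748e-6 * 8.8) / 4
Vout = 0.06926304 / 4 V
Vout = 0.01731576 V = 17.3158 mV

17.3158 mV


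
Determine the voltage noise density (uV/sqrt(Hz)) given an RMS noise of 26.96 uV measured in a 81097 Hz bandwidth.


Noise spectral density = Vrms / sqrt(BW).
NSD = 26.96 / sqrt(81097)
NSD = 26.96 / 284.7754
NSD = 0.0947 uV/sqrt(Hz)

0.0947 uV/sqrt(Hz)


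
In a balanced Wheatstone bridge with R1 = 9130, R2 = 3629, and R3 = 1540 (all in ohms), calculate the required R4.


At balance: R1*R4 = R2*R3, so R4 = R2*R3/R1.
R4 = 3629 * 1540 / 9130
R4 = 5588660 / 9130
R4 = 612.12 ohm

612.12 ohm


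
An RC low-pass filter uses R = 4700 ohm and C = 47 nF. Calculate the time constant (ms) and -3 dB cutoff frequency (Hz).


Time constant: tau = R * C.
tau = 4700 * 4.70e-08 = 0.0002209 s
tau = 0.2209 ms
Cutoff frequency: fc = 1 / (2*pi*R*C).
fc = 1 / (2*pi*0.0002209) = 720.48 Hz

tau = 0.2209 ms, fc = 720.48 Hz


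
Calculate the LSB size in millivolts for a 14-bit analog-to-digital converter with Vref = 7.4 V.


The resolution (LSB) of an ADC is Vref / 2^n.
LSB = 7.4 / 2^14
LSB = 7.4 / 16384
LSB = 0.00045166 V = 0.45166016 mV

0.45166016 mV


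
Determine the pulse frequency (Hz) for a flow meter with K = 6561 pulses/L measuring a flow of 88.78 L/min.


Frequency = K * Q / 60 (converting L/min to L/s).
f = 6561 * 88.78 / 60
f = 582485.58 / 60
f = 9708.09 Hz

9708.09 Hz


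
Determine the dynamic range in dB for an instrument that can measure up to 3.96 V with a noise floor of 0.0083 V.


Dynamic range = 20 * log10(Vmax / Vnoise).
DR = 20 * log10(3.96 / 0.0083)
DR = 20 * log10(477.11)
DR = 53.57 dB

53.57 dB


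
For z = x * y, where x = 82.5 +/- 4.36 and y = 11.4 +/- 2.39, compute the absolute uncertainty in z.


For a product z = x*y, the relative uncertainty is:
uz/z = sqrt((ux/x)^2 + (uy/y)^2)
Relative uncertainties: ux/x = 4.36/82.5 = 0.052848
uy/y = 2.39/11.4 = 0.209649
z = 82.5 * 11.4 = 940.5
uz = 940.5 * sqrt(0.052848^2 + 0.209649^2) = 203.343

203.343


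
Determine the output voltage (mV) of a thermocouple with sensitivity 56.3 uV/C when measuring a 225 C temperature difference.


The thermocouple output V = sensitivity * dT.
V = 56.3 uV/C * 225 C
V = 12667.5 uV
V = 12.668 mV

12.668 mV


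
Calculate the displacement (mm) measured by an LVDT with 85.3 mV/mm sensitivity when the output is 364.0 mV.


Displacement = Vout / sensitivity.
d = 364.0 / 85.3
d = 4.267 mm

4.267 mm


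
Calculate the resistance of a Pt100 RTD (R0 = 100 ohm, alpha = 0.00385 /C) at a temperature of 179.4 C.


The RTD equation: Rt = R0 * (1 + alpha * T).
Rt = 100 * (1 + 0.00385 * 179.4)
Rt = 100 * (1 + 0.69069)
Rt = 100 * 1.69069
Rt = 169.069 ohm

169.069 ohm


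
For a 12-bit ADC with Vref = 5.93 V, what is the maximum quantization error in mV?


The maximum quantization error is +/- LSB/2.
LSB = Vref / 2^n = 5.93 / 4096 = 0.00144775 V
Max error = LSB / 2 = 0.00144775 / 2 = 0.00072388 V
Max error = 0.7239 mV

0.7239 mV


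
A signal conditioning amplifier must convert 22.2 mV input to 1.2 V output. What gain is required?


Gain = Vout / Vin (converting to same units).
G = 1.2 V / 22.2 mV
G = 1200.0 mV / 22.2 mV
G = 54.05

54.05


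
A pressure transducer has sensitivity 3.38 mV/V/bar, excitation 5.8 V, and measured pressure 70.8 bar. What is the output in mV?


Output = sensitivity * Vex * P.
Vout = 3.38 * 5.8 * 70.8
Vout = 19.604 * 70.8
Vout = 1387.96 mV

1387.96 mV


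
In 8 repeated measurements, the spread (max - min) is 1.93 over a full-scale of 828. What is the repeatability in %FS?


Repeatability = (spread / full scale) * 100%.
R = (1.93 / 828) * 100
R = 0.233 %FS

0.233 %FS


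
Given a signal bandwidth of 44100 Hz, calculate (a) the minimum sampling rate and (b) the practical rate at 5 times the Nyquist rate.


By Nyquist theorem, fs_min = 2 * fmax.
fs_min = 2 * 44100 = 88200 Hz
Practical rate = 5 * fs_min = 5 * 88200 = 441000 Hz

fs_min = 88200 Hz, fs_practical = 441000 Hz


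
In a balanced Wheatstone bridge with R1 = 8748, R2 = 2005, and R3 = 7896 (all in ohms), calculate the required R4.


At balance: R1*R4 = R2*R3, so R4 = R2*R3/R1.
R4 = 2005 * 7896 / 8748
R4 = 15831480 / 8748
R4 = 1809.73 ohm

1809.73 ohm


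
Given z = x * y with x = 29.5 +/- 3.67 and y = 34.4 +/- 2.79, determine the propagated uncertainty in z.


For a product z = x*y, the relative uncertainty is:
uz/z = sqrt((ux/x)^2 + (uy/y)^2)
Relative uncertainties: ux/x = 3.67/29.5 = 0.124407
uy/y = 2.79/34.4 = 0.081105
z = 29.5 * 34.4 = 1014.8
uz = 1014.8 * sqrt(0.124407^2 + 0.081105^2) = 150.707

150.707


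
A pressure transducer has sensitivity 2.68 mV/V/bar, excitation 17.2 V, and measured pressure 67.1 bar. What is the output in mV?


Output = sensitivity * Vex * P.
Vout = 2.68 * 17.2 * 67.1
Vout = 46.096 * 67.1
Vout = 3093.04 mV

3093.04 mV


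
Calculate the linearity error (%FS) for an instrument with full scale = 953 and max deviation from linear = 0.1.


Linearity error = (max deviation / full scale) * 100%.
Linearity = (0.1 / 953) * 100
Linearity = 0.01 %FS

0.01 %FS


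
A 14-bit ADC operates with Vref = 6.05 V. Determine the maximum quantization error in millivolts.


The maximum quantization error is +/- LSB/2.
LSB = Vref / 2^n = 6.05 / 16384 = 0.00036926 V
Max error = LSB / 2 = 0.00036926 / 2 = 0.00018463 V
Max error = 0.1846 mV

0.1846 mV


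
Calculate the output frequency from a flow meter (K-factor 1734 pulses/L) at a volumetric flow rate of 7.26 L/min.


Frequency = K * Q / 60 (converting L/min to L/s).
f = 1734 * 7.26 / 60
f = 12588.84 / 60
f = 209.81 Hz

209.81 Hz


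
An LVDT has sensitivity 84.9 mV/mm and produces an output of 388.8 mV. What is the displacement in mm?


Displacement = Vout / sensitivity.
d = 388.8 / 84.9
d = 4.58 mm

4.58 mm


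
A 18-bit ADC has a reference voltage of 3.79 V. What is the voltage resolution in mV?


The resolution (LSB) of an ADC is Vref / 2^n.
LSB = 3.79 / 2^18
LSB = 3.79 / 262144
LSB = 1.446e-05 V = 0.0144577 mV

0.0144577 mV


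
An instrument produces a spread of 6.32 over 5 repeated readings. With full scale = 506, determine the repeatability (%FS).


Repeatability = (spread / full scale) * 100%.
R = (6.32 / 506) * 100
R = 1.249 %FS

1.249 %FS


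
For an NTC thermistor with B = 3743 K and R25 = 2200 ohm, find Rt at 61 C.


NTC thermistor equation: Rt = R25 * exp(B * (1/T - 1/T25)).
T in Kelvin: 334.15 K, T25 = 298.15 K
1/T - 1/T25 = 1/334.15 - 1/298.15 = -0.00036135
B * (1/T - 1/T25) = 3743 * -0.00036135 = -1.3525
Rt = 2200 * exp(-1.3525) = 568.9 ohm

568.9 ohm


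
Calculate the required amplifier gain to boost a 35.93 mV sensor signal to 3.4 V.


Gain = Vout / Vin (converting to same units).
G = 3.4 V / 35.93 mV
G = 3400.0 mV / 35.93 mV
G = 94.63

94.63


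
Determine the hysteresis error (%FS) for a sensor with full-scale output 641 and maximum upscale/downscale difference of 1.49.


Hysteresis = (max difference / full scale) * 100%.
H = (1.49 / 641) * 100
H = 0.232 %FS

0.232 %FS


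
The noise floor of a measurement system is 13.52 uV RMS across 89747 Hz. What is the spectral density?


Noise spectral density = Vrms / sqrt(BW).
NSD = 13.52 / sqrt(89747)
NSD = 13.52 / 299.578
NSD = 0.0451 uV/sqrt(Hz)

0.0451 uV/sqrt(Hz)


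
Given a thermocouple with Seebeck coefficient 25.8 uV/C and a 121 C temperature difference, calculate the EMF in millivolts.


The thermocouple output V = sensitivity * dT.
V = 25.8 uV/C * 121 C
V = 3121.8 uV
V = 3.122 mV

3.122 mV


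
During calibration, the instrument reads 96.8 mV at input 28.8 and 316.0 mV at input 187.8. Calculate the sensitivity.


Sensitivity = (y2 - y1) / (x2 - x1).
S = (316.0 - 96.8) / (187.8 - 28.8)
S = 219.2 / 159.0
S = 1.3786 mV/unit

1.3786 mV/unit


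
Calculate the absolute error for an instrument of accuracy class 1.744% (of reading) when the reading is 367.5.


Absolute error = (accuracy% / 100) * reading.
Error = (1.744 / 100) * 367.5
Error = 0.01744 * 367.5
Error = 6.4092

6.4092


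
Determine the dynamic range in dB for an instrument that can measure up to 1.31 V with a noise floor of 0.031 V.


Dynamic range = 20 * log10(Vmax / Vnoise).
DR = 20 * log10(1.31 / 0.031)
DR = 20 * log10(42.26)
DR = 32.52 dB

32.52 dB


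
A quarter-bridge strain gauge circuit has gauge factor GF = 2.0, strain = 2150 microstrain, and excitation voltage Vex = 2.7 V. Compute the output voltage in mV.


Quarter bridge output: Vout = (GF * epsilon * Vex) / 4.
Vout = (2.0 * 2150e-6 * 2.7) / 4
Vout = 0.01161 / 4 V
Vout = 0.0029025 V = 2.9025 mV

2.9025 mV


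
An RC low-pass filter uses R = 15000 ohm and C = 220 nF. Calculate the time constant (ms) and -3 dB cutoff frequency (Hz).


Time constant: tau = R * C.
tau = 15000 * 2.20e-07 = 0.0033 s
tau = 3.3 ms
Cutoff frequency: fc = 1 / (2*pi*R*C).
fc = 1 / (2*pi*0.0033) = 48.23 Hz

tau = 3.3 ms, fc = 48.23 Hz


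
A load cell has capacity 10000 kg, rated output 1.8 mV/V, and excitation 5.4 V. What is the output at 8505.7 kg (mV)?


Vout = rated_output * Vex * (load / capacity).
Vout = 1.8 * 5.4 * (8505.7 / 10000)
Vout = 1.8 * 5.4 * 0.85057
Vout = 8.268 mV

8.268 mV


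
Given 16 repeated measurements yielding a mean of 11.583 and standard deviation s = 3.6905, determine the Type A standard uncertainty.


The standard uncertainty for Type A evaluation is u = s / sqrt(n).
u = 3.6905 / sqrt(16)
u = 3.6905 / 4.0
u = 0.9226

0.9226


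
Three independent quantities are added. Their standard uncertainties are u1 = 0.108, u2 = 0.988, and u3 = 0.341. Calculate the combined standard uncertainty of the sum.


For a sum of independent quantities, uc = sqrt(u1^2 + u2^2 + u3^2).
uc = sqrt(0.108^2 + 0.988^2 + 0.341^2)
uc = sqrt(0.011664 + 0.976144 + 0.116281)
uc = 1.0508

1.0508


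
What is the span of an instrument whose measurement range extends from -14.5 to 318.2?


Span = upper range - lower range.
Span = 318.2 - (-14.5)
Span = 332.7

332.7


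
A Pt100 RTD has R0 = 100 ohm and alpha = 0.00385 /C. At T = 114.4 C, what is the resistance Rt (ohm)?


The RTD equation: Rt = R0 * (1 + alpha * T).
Rt = 100 * (1 + 0.00385 * 114.4)
Rt = 100 * (1 + 0.44044)
Rt = 100 * 1.44044
Rt = 144.044 ohm

144.044 ohm


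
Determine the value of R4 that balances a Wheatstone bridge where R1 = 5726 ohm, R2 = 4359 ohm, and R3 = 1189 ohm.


At balance: R1*R4 = R2*R3, so R4 = R2*R3/R1.
R4 = 4359 * 1189 / 5726
R4 = 5182851 / 5726
R4 = 905.14 ohm

905.14 ohm


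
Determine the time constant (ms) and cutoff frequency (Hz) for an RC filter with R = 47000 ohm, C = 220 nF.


Time constant: tau = R * C.
tau = 47000 * 2.20e-07 = 0.01034 s
tau = 10.34 ms
Cutoff frequency: fc = 1 / (2*pi*R*C).
fc = 1 / (2*pi*0.01034) = 15.39 Hz

tau = 10.34 ms, fc = 15.39 Hz


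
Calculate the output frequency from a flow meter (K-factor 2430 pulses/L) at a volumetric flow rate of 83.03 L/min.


Frequency = K * Q / 60 (converting L/min to L/s).
f = 2430 * 83.03 / 60
f = 201762.9 / 60
f = 3362.71 Hz

3362.71 Hz


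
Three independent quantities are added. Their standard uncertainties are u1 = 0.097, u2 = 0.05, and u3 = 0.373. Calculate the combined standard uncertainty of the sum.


For a sum of independent quantities, uc = sqrt(u1^2 + u2^2 + u3^2).
uc = sqrt(0.097^2 + 0.05^2 + 0.373^2)
uc = sqrt(0.009409 + 0.0025 + 0.139129)
uc = 0.3886

0.3886


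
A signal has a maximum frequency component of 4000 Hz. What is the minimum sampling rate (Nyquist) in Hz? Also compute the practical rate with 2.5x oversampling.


By Nyquist theorem, fs_min = 2 * fmax.
fs_min = 2 * 4000 = 8000 Hz
Practical rate = 2.5 * fs_min = 2.5 * 8000 = 20000 Hz

fs_min = 8000 Hz, fs_practical = 20000 Hz


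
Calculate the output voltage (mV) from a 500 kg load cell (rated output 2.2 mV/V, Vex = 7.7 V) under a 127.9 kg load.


Vout = rated_output * Vex * (load / capacity).
Vout = 2.2 * 7.7 * (127.9 / 500)
Vout = 2.2 * 7.7 * 0.2558
Vout = 4.333 mV

4.333 mV


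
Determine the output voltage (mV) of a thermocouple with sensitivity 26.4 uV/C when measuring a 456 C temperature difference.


The thermocouple output V = sensitivity * dT.
V = 26.4 uV/C * 456 C
V = 12038.4 uV
V = 12.038 mV

12.038 mV


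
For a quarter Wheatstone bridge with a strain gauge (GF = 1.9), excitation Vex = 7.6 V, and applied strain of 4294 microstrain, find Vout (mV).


Quarter bridge output: Vout = (GF * epsilon * Vex) / 4.
Vout = (1.9 * 4294e-6 * 7.6) / 4
Vout = 0.06200536 / 4 V
Vout = 0.01550134 V = 15.5013 mV

15.5013 mV


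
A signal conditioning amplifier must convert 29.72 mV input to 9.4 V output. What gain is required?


Gain = Vout / Vin (converting to same units).
G = 9.4 V / 29.72 mV
G = 9400.0 mV / 29.72 mV
G = 316.29

316.29


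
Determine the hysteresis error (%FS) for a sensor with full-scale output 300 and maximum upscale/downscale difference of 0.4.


Hysteresis = (max difference / full scale) * 100%.
H = (0.4 / 300) * 100
H = 0.133 %FS

0.133 %FS


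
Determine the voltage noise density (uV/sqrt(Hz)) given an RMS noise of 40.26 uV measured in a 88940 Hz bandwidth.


Noise spectral density = Vrms / sqrt(BW).
NSD = 40.26 / sqrt(88940)
NSD = 40.26 / 298.2281
NSD = 0.135 uV/sqrt(Hz)

0.135 uV/sqrt(Hz)


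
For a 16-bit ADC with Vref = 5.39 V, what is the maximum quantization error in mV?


The maximum quantization error is +/- LSB/2.
LSB = Vref / 2^n = 5.39 / 65536 = 8.224e-05 V
Max error = LSB / 2 = 8.224e-05 / 2 = 4.112e-05 V
Max error = 0.0411 mV

0.0411 mV


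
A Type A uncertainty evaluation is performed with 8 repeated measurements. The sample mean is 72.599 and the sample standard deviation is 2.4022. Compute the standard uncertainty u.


The standard uncertainty for Type A evaluation is u = s / sqrt(n).
u = 2.4022 / sqrt(8)
u = 2.4022 / 2.8284
u = 0.8493

0.8493


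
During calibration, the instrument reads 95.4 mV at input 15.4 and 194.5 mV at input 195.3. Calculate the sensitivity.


Sensitivity = (y2 - y1) / (x2 - x1).
S = (194.5 - 95.4) / (195.3 - 15.4)
S = 99.1 / 179.9
S = 0.5509 mV/unit

0.5509 mV/unit


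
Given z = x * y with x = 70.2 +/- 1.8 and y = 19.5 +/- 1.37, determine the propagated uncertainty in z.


For a product z = x*y, the relative uncertainty is:
uz/z = sqrt((ux/x)^2 + (uy/y)^2)
Relative uncertainties: ux/x = 1.8/70.2 = 0.025641
uy/y = 1.37/19.5 = 0.070256
z = 70.2 * 19.5 = 1368.9
uz = 1368.9 * sqrt(0.025641^2 + 0.070256^2) = 102.379

102.379


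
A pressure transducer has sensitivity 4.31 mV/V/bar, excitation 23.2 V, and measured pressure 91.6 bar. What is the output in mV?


Output = sensitivity * Vex * P.
Vout = 4.31 * 23.2 * 91.6
Vout = 99.992 * 91.6
Vout = 9159.27 mV

9159.27 mV


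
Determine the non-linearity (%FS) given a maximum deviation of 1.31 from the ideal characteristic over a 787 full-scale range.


Linearity error = (max deviation / full scale) * 100%.
Linearity = (1.31 / 787) * 100
Linearity = 0.166 %FS

0.166 %FS


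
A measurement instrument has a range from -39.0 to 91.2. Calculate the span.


Span = upper range - lower range.
Span = 91.2 - (-39.0)
Span = 130.2

130.2


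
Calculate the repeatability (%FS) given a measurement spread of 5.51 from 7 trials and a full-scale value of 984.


Repeatability = (spread / full scale) * 100%.
R = (5.51 / 984) * 100
R = 0.56 %FS

0.56 %FS


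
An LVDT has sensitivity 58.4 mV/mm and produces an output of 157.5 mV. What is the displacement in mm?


Displacement = Vout / sensitivity.
d = 157.5 / 58.4
d = 2.697 mm

2.697 mm


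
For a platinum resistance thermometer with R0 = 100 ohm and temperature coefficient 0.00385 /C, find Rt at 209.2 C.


The RTD equation: Rt = R0 * (1 + alpha * T).
Rt = 100 * (1 + 0.00385 * 209.2)
Rt = 100 * (1 + 0.80542)
Rt = 100 * 1.80542
Rt = 180.542 ohm

180.542 ohm


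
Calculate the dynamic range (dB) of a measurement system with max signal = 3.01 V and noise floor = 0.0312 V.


Dynamic range = 20 * log10(Vmax / Vnoise).
DR = 20 * log10(3.01 / 0.0312)
DR = 20 * log10(96.47)
DR = 39.69 dB

39.69 dB


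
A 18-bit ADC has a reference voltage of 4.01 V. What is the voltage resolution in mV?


The resolution (LSB) of an ADC is Vref / 2^n.
LSB = 4.01 / 2^18
LSB = 4.01 / 262144
LSB = 1.53e-05 V = 0.01529694 mV

0.01529694 mV


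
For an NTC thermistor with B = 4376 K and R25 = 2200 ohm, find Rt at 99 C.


NTC thermistor equation: Rt = R25 * exp(B * (1/T - 1/T25)).
T in Kelvin: 372.15 K, T25 = 298.15 K
1/T - 1/T25 = 1/372.15 - 1/298.15 = -0.00066693
B * (1/T - 1/T25) = 4376 * -0.00066693 = -2.9185
Rt = 2200 * exp(-2.9185) = 118.8 ohm

118.8 ohm


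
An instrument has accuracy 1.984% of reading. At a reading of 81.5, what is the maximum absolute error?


Absolute error = (accuracy% / 100) * reading.
Error = (1.984 / 100) * 81.5
Error = 0.01984 * 81.5
Error = 1.617

1.617


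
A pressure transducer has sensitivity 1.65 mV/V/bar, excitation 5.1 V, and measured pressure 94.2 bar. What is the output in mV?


Output = sensitivity * Vex * P.
Vout = 1.65 * 5.1 * 94.2
Vout = 8.415 * 94.2
Vout = 792.69 mV

792.69 mV


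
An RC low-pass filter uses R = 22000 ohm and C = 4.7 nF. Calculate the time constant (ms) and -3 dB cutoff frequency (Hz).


Time constant: tau = R * C.
tau = 22000 * 4.70e-09 = 0.0001034 s
tau = 0.1034 ms
Cutoff frequency: fc = 1 / (2*pi*R*C).
fc = 1 / (2*pi*0.0001034) = 1539.22 Hz

tau = 0.1034 ms, fc = 1539.22 Hz


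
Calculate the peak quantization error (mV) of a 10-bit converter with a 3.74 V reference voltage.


The maximum quantization error is +/- LSB/2.
LSB = Vref / 2^n = 3.74 / 1024 = 0.00365234 V
Max error = LSB / 2 = 0.00365234 / 2 = 0.00182617 V
Max error = 1.8262 mV

1.8262 mV


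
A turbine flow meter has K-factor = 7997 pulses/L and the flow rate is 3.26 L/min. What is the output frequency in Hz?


Frequency = K * Q / 60 (converting L/min to L/s).
f = 7997 * 3.26 / 60
f = 26070.22 / 60
f = 434.5 Hz

434.5 Hz


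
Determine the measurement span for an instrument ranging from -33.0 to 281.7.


Span = upper range - lower range.
Span = 281.7 - (-33.0)
Span = 314.7

314.7


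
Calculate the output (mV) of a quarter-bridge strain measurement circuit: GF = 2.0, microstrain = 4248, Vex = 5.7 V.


Quarter bridge output: Vout = (GF * epsilon * Vex) / 4.
Vout = (2.0 * 4248e-6 * 5.7) / 4
Vout = 0.0484272 / 4 V
Vout = 0.0121068 V = 12.1068 mV

12.1068 mV


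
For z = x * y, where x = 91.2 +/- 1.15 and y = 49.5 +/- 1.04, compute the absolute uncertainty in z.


For a product z = x*y, the relative uncertainty is:
uz/z = sqrt((ux/x)^2 + (uy/y)^2)
Relative uncertainties: ux/x = 1.15/91.2 = 0.01261
uy/y = 1.04/49.5 = 0.02101
z = 91.2 * 49.5 = 4514.4
uz = 4514.4 * sqrt(0.01261^2 + 0.02101^2) = 110.619

110.619


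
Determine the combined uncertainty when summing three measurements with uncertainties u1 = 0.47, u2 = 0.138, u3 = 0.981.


For a sum of independent quantities, uc = sqrt(u1^2 + u2^2 + u3^2).
uc = sqrt(0.47^2 + 0.138^2 + 0.981^2)
uc = sqrt(0.2209 + 0.019044 + 0.962361)
uc = 1.0965

1.0965


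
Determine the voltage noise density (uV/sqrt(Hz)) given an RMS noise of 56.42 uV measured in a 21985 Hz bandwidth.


Noise spectral density = Vrms / sqrt(BW).
NSD = 56.42 / sqrt(21985)
NSD = 56.42 / 148.2734
NSD = 0.3805 uV/sqrt(Hz)

0.3805 uV/sqrt(Hz)


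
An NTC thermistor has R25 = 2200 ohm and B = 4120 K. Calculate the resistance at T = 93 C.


NTC thermistor equation: Rt = R25 * exp(B * (1/T - 1/T25)).
T in Kelvin: 366.15 K, T25 = 298.15 K
1/T - 1/T25 = 1/366.15 - 1/298.15 = -0.0006229
B * (1/T - 1/T25) = 4120 * -0.0006229 = -2.5663
Rt = 2200 * exp(-2.5663) = 169.0 ohm

169.0 ohm


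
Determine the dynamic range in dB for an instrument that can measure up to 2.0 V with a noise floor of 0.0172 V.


Dynamic range = 20 * log10(Vmax / Vnoise).
DR = 20 * log10(2.0 / 0.0172)
DR = 20 * log10(116.28)
DR = 41.31 dB

41.31 dB


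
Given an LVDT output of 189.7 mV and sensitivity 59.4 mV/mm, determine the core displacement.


Displacement = Vout / sensitivity.
d = 189.7 / 59.4
d = 3.194 mm

3.194 mm


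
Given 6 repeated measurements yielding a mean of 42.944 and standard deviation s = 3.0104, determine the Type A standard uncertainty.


The standard uncertainty for Type A evaluation is u = s / sqrt(n).
u = 3.0104 / sqrt(6)
u = 3.0104 / 2.4495
u = 1.229

1.229


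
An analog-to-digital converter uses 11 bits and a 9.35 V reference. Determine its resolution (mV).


The resolution (LSB) of an ADC is Vref / 2^n.
LSB = 9.35 / 2^11
LSB = 9.35 / 2048
LSB = 0.00456543 V = 4.56542969 mV

4.56542969 mV


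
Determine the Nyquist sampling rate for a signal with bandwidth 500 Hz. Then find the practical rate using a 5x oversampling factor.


By Nyquist theorem, fs_min = 2 * fmax.
fs_min = 2 * 500 = 1000 Hz
Practical rate = 5 * fs_min = 5 * 1000 = 5000 Hz

fs_min = 1000 Hz, fs_practical = 5000 Hz


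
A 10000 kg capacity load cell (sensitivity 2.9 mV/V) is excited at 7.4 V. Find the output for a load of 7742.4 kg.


Vout = rated_output * Vex * (load / capacity).
Vout = 2.9 * 7.4 * (7742.4 / 10000)
Vout = 2.9 * 7.4 * 0.77424
Vout = 16.615 mV

16.615 mV


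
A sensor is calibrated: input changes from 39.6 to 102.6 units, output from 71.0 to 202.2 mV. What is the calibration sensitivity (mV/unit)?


Sensitivity = (y2 - y1) / (x2 - x1).
S = (202.2 - 71.0) / (102.6 - 39.6)
S = 131.2 / 63.0
S = 2.0825 mV/unit

2.0825 mV/unit


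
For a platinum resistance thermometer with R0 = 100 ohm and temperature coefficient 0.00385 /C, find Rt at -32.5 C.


The RTD equation: Rt = R0 * (1 + alpha * T).
Rt = 100 * (1 + 0.00385 * -32.5)
Rt = 100 * (1 + -0.125125)
Rt = 100 * 0.874875
Rt = 87.487 ohm

87.487 ohm


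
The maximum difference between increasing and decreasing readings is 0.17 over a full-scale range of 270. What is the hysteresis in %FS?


Hysteresis = (max difference / full scale) * 100%.
H = (0.17 / 270) * 100
H = 0.063 %FS

0.063 %FS


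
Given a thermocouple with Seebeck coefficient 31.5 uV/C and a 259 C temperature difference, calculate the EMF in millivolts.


The thermocouple output V = sensitivity * dT.
V = 31.5 uV/C * 259 C
V = 8158.5 uV
V = 8.159 mV

8.159 mV


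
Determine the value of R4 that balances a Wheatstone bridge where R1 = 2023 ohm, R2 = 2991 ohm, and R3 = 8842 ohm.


At balance: R1*R4 = R2*R3, so R4 = R2*R3/R1.
R4 = 2991 * 8842 / 2023
R4 = 26446422 / 2023
R4 = 13072.87 ohm

13072.87 ohm


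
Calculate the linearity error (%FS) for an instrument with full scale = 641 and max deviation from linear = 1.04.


Linearity error = (max deviation / full scale) * 100%.
Linearity = (1.04 / 641) * 100
Linearity = 0.162 %FS

0.162 %FS


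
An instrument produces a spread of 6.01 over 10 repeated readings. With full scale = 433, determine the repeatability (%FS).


Repeatability = (spread / full scale) * 100%.
R = (6.01 / 433) * 100
R = 1.388 %FS

1.388 %FS


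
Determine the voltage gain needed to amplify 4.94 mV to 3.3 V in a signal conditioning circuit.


Gain = Vout / Vin (converting to same units).
G = 3.3 V / 4.94 mV
G = 3300.0 mV / 4.94 mV
G = 668.02

668.02


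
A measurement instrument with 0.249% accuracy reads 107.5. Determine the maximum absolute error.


Absolute error = (accuracy% / 100) * reading.
Error = (0.249 / 100) * 107.5
Error = 0.00249 * 107.5
Error = 0.2677

0.2677


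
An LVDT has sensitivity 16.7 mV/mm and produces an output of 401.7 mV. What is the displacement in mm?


Displacement = Vout / sensitivity.
d = 401.7 / 16.7
d = 24.054 mm

24.054 mm


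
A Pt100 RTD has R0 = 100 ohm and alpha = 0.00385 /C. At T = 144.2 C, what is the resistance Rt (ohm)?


The RTD equation: Rt = R0 * (1 + alpha * T).
Rt = 100 * (1 + 0.00385 * 144.2)
Rt = 100 * (1 + 0.55517)
Rt = 100 * 1.55517
Rt = 155.517 ohm

155.517 ohm


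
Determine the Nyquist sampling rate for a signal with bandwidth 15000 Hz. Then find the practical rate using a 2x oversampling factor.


By Nyquist theorem, fs_min = 2 * fmax.
fs_min = 2 * 15000 = 30000 Hz
Practical rate = 2 * fs_min = 2 * 30000 = 60000 Hz

fs_min = 30000 Hz, fs_practical = 60000 Hz


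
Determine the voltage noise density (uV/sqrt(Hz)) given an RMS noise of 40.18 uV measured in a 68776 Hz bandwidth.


Noise spectral density = Vrms / sqrt(BW).
NSD = 40.18 / sqrt(68776)
NSD = 40.18 / 262.2518
NSD = 0.1532 uV/sqrt(Hz)

0.1532 uV/sqrt(Hz)


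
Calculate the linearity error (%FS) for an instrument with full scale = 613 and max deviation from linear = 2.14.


Linearity error = (max deviation / full scale) * 100%.
Linearity = (2.14 / 613) * 100
Linearity = 0.349 %FS

0.349 %FS


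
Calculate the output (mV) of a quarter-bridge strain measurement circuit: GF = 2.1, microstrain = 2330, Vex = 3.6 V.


Quarter bridge output: Vout = (GF * epsilon * Vex) / 4.
Vout = (2.1 * 2330e-6 * 3.6) / 4
Vout = 0.0176148 / 4 V
Vout = 0.0044037 V = 4.4037 mV

4.4037 mV


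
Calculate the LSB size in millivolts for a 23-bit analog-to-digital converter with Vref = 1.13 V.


The resolution (LSB) of an ADC is Vref / 2^n.
LSB = 1.13 / 2^23
LSB = 1.13 / 8388608
LSB = 1.3e-07 V = 0.00013471 mV

0.00013471 mV


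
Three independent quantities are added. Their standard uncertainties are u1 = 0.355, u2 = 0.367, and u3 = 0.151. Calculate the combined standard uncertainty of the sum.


For a sum of independent quantities, uc = sqrt(u1^2 + u2^2 + u3^2).
uc = sqrt(0.355^2 + 0.367^2 + 0.151^2)
uc = sqrt(0.126025 + 0.134689 + 0.022801)
uc = 0.5325

0.5325


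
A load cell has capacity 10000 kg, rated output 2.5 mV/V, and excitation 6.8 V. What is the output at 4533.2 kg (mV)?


Vout = rated_output * Vex * (load / capacity).
Vout = 2.5 * 6.8 * (4533.2 / 10000)
Vout = 2.5 * 6.8 * 0.45332
Vout = 7.706 mV

7.706 mV


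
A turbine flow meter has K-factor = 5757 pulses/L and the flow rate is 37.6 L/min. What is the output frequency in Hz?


Frequency = K * Q / 60 (converting L/min to L/s).
f = 5757 * 37.6 / 60
f = 216463.2 / 60
f = 3607.72 Hz

3607.72 Hz


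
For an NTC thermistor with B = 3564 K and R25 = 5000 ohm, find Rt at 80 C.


NTC thermistor equation: Rt = R25 * exp(B * (1/T - 1/T25)).
T in Kelvin: 353.15 K, T25 = 298.15 K
1/T - 1/T25 = 1/353.15 - 1/298.15 = -0.00052236
B * (1/T - 1/T25) = 3564 * -0.00052236 = -1.8617
Rt = 5000 * exp(-1.8617) = 777.1 ohm

777.1 ohm


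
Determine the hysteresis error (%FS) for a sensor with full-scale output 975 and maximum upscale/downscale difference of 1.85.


Hysteresis = (max difference / full scale) * 100%.
H = (1.85 / 975) * 100
H = 0.19 %FS

0.19 %FS


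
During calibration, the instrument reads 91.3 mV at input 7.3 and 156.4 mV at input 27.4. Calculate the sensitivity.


Sensitivity = (y2 - y1) / (x2 - x1).
S = (156.4 - 91.3) / (27.4 - 7.3)
S = 65.1 / 20.1
S = 3.2388 mV/unit

3.2388 mV/unit


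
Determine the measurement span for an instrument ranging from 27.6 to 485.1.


Span = upper range - lower range.
Span = 485.1 - (27.6)
Span = 457.5

457.5


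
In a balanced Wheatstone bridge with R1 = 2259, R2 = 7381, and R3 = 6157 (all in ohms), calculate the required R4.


At balance: R1*R4 = R2*R3, so R4 = R2*R3/R1.
R4 = 7381 * 6157 / 2259
R4 = 45444817 / 2259
R4 = 20117.23 ohm

20117.23 ohm


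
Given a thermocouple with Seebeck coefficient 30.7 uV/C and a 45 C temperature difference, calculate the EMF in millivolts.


The thermocouple output V = sensitivity * dT.
V = 30.7 uV/C * 45 C
V = 1381.5 uV
V = 1.381 mV

1.381 mV


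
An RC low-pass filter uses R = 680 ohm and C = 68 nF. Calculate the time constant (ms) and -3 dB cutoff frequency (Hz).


Time constant: tau = R * C.
tau = 680 * 6.80e-08 = 4.624e-05 s
tau = 0.0462 ms
Cutoff frequency: fc = 1 / (2*pi*R*C).
fc = 1 / (2*pi*4.624e-05) = 3441.93 Hz

tau = 0.0462 ms, fc = 3441.93 Hz


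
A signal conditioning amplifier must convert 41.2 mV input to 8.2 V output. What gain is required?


Gain = Vout / Vin (converting to same units).
G = 8.2 V / 41.2 mV
G = 8200.0 mV / 41.2 mV
G = 199.03

199.03


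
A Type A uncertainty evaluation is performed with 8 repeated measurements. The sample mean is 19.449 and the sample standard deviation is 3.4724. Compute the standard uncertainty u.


The standard uncertainty for Type A evaluation is u = s / sqrt(n).
u = 3.4724 / sqrt(8)
u = 3.4724 / 2.8284
u = 1.2277

1.2277


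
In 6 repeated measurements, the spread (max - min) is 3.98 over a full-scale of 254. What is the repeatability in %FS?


Repeatability = (spread / full scale) * 100%.
R = (3.98 / 254) * 100
R = 1.567 %FS

1.567 %FS


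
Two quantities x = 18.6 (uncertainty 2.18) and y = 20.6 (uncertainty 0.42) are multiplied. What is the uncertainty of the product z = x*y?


For a product z = x*y, the relative uncertainty is:
uz/z = sqrt((ux/x)^2 + (uy/y)^2)
Relative uncertainties: ux/x = 2.18/18.6 = 0.117204
uy/y = 0.42/20.6 = 0.020388
z = 18.6 * 20.6 = 383.2
uz = 383.2 * sqrt(0.117204^2 + 0.020388^2) = 45.582

45.582


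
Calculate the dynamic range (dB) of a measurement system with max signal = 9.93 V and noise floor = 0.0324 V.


Dynamic range = 20 * log10(Vmax / Vnoise).
DR = 20 * log10(9.93 / 0.0324)
DR = 20 * log10(306.48)
DR = 49.73 dB

49.73 dB


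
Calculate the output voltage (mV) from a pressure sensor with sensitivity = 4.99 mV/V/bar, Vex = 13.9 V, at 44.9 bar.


Output = sensitivity * Vex * P.
Vout = 4.99 * 13.9 * 44.9
Vout = 69.361 * 44.9
Vout = 3114.31 mV

3114.31 mV


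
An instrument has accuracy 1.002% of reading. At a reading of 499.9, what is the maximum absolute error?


Absolute error = (accuracy% / 100) * reading.
Error = (1.002 / 100) * 499.9
Error = 0.01002 * 499.9
Error = 5.009

5.009


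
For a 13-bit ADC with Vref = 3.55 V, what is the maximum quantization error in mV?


The maximum quantization error is +/- LSB/2.
LSB = Vref / 2^n = 3.55 / 8192 = 0.00043335 V
Max error = LSB / 2 = 0.00043335 / 2 = 0.00021667 V
Max error = 0.2167 mV

0.2167 mV


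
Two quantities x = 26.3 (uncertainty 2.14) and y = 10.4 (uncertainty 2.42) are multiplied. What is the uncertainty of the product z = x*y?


For a product z = x*y, the relative uncertainty is:
uz/z = sqrt((ux/x)^2 + (uy/y)^2)
Relative uncertainties: ux/x = 2.14/26.3 = 0.081369
uy/y = 2.42/10.4 = 0.232692
z = 26.3 * 10.4 = 273.5
uz = 273.5 * sqrt(0.081369^2 + 0.232692^2) = 67.425

67.425


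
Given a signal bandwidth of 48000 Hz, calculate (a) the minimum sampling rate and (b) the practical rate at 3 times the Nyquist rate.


By Nyquist theorem, fs_min = 2 * fmax.
fs_min = 2 * 48000 = 96000 Hz
Practical rate = 3 * fs_min = 3 * 96000 = 288000 Hz

fs_min = 96000 Hz, fs_practical = 288000 Hz


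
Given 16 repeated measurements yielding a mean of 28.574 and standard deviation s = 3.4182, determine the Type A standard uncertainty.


The standard uncertainty for Type A evaluation is u = s / sqrt(n).
u = 3.4182 / sqrt(16)
u = 3.4182 / 4.0
u = 0.8546

0.8546


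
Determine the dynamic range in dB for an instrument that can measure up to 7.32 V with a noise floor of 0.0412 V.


Dynamic range = 20 * log10(Vmax / Vnoise).
DR = 20 * log10(7.32 / 0.0412)
DR = 20 * log10(177.67)
DR = 44.99 dB

44.99 dB


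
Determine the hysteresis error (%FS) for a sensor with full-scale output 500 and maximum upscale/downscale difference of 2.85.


Hysteresis = (max difference / full scale) * 100%.
H = (2.85 / 500) * 100
H = 0.57 %FS

0.57 %FS


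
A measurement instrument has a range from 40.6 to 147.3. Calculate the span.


Span = upper range - lower range.
Span = 147.3 - (40.6)
Span = 106.7

106.7


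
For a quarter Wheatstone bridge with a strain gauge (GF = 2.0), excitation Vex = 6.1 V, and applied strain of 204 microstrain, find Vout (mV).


Quarter bridge output: Vout = (GF * epsilon * Vex) / 4.
Vout = (2.0 * 204e-6 * 6.1) / 4
Vout = 0.0024888 / 4 V
Vout = 0.0006222 V = 0.6222 mV

0.6222 mV


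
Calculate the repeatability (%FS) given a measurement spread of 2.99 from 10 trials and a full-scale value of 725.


Repeatability = (spread / full scale) * 100%.
R = (2.99 / 725) * 100
R = 0.412 %FS

0.412 %FS


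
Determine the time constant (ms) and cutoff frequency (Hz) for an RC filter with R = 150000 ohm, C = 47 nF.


Time constant: tau = R * C.
tau = 150000 * 4.70e-08 = 0.00705 s
tau = 7.05 ms
Cutoff frequency: fc = 1 / (2*pi*R*C).
fc = 1 / (2*pi*0.00705) = 22.58 Hz

tau = 7.05 ms, fc = 22.58 Hz


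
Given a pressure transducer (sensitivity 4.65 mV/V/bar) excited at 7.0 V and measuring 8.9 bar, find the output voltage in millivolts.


Output = sensitivity * Vex * P.
Vout = 4.65 * 7.0 * 8.9
Vout = 32.55 * 8.9
Vout = 289.7 mV

289.7 mV


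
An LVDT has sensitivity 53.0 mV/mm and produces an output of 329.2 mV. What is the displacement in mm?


Displacement = Vout / sensitivity.
d = 329.2 / 53.0
d = 6.211 mm

6.211 mm


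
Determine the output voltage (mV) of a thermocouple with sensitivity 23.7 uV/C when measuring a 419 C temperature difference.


The thermocouple output V = sensitivity * dT.
V = 23.7 uV/C * 419 C
V = 9930.3 uV
V = 9.93 mV

9.93 mV


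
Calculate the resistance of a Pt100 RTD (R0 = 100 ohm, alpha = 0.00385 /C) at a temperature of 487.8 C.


The RTD equation: Rt = R0 * (1 + alpha * T).
Rt = 100 * (1 + 0.00385 * 487.8)
Rt = 100 * (1 + 1.87803)
Rt = 100 * 2.87803
Rt = 287.803 ohm

287.803 ohm


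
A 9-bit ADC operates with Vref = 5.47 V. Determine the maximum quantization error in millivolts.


The maximum quantization error is +/- LSB/2.
LSB = Vref / 2^n = 5.47 / 512 = 0.01068359 V
Max error = LSB / 2 = 0.01068359 / 2 = 0.0053418 V
Max error = 5.3418 mV

5.3418 mV


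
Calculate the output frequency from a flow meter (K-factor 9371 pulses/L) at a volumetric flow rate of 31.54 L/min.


Frequency = K * Q / 60 (converting L/min to L/s).
f = 9371 * 31.54 / 60
f = 295561.34 / 60
f = 4926.02 Hz

4926.02 Hz


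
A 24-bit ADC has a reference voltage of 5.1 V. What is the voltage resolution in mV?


The resolution (LSB) of an ADC is Vref / 2^n.
LSB = 5.1 / 2^24
LSB = 5.1 / 16777216
LSB = 3e-07 V = 0.00030398 mV

0.00030398 mV


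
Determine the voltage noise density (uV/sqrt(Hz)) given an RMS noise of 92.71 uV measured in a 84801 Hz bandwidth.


Noise spectral density = Vrms / sqrt(BW).
NSD = 92.71 / sqrt(84801)
NSD = 92.71 / 291.2061
NSD = 0.3184 uV/sqrt(Hz)

0.3184 uV/sqrt(Hz)


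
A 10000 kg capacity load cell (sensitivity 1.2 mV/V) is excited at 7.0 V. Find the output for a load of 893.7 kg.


Vout = rated_output * Vex * (load / capacity).
Vout = 1.2 * 7.0 * (893.7 / 10000)
Vout = 1.2 * 7.0 * 0.08937
Vout = 0.751 mV

0.751 mV


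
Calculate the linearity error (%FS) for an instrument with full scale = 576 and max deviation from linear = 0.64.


Linearity error = (max deviation / full scale) * 100%.
Linearity = (0.64 / 576) * 100
Linearity = 0.111 %FS

0.111 %FS


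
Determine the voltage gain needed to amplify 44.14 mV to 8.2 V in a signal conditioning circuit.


Gain = Vout / Vin (converting to same units).
G = 8.2 V / 44.14 mV
G = 8200.0 mV / 44.14 mV
G = 185.77

185.77


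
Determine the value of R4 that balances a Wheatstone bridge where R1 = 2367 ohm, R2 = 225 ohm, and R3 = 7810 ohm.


At balance: R1*R4 = R2*R3, so R4 = R2*R3/R1.
R4 = 225 * 7810 / 2367
R4 = 1757250 / 2367
R4 = 742.4 ohm

742.4 ohm


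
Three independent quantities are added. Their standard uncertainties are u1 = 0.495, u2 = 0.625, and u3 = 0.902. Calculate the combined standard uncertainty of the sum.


For a sum of independent quantities, uc = sqrt(u1^2 + u2^2 + u3^2).
uc = sqrt(0.495^2 + 0.625^2 + 0.902^2)
uc = sqrt(0.245025 + 0.390625 + 0.813604)
uc = 1.2038

1.2038


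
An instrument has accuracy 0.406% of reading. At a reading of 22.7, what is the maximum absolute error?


Absolute error = (accuracy% / 100) * reading.
Error = (0.406 / 100) * 22.7
Error = 0.00406 * 22.7
Error = 0.0922

0.0922


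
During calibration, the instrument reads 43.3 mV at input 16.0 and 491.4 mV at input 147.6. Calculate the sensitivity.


Sensitivity = (y2 - y1) / (x2 - x1).
S = (491.4 - 43.3) / (147.6 - 16.0)
S = 448.1 / 131.6
S = 3.405 mV/unit

3.405 mV/unit


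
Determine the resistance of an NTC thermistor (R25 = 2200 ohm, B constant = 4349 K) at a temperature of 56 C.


NTC thermistor equation: Rt = R25 * exp(B * (1/T - 1/T25)).
T in Kelvin: 329.15 K, T25 = 298.15 K
1/T - 1/T25 = 1/329.15 - 1/298.15 = -0.00031589
B * (1/T - 1/T25) = 4349 * -0.00031589 = -1.3738
Rt = 2200 * exp(-1.3738) = 556.9 ohm

556.9 ohm


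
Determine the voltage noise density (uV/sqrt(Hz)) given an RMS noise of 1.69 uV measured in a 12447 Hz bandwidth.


Noise spectral density = Vrms / sqrt(BW).
NSD = 1.69 / sqrt(12447)
NSD = 1.69 / 111.5661
NSD = 0.0151 uV/sqrt(Hz)

0.0151 uV/sqrt(Hz)


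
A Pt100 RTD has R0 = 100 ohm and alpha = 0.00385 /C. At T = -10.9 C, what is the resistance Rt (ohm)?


The RTD equation: Rt = R0 * (1 + alpha * T).
Rt = 100 * (1 + 0.00385 * -10.9)
Rt = 100 * (1 + -0.041965)
Rt = 100 * 0.958035
Rt = 95.803 ohm

95.803 ohm


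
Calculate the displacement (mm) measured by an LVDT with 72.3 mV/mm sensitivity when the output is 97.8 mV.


Displacement = Vout / sensitivity.
d = 97.8 / 72.3
d = 1.353 mm

1.353 mm


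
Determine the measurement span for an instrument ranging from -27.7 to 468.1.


Span = upper range - lower range.
Span = 468.1 - (-27.7)
Span = 495.8

495.8


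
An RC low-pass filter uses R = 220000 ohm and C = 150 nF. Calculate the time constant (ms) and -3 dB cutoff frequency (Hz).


Time constant: tau = R * C.
tau = 220000 * 1.50e-07 = 0.033 s
tau = 33.0 ms
Cutoff frequency: fc = 1 / (2*pi*R*C).
fc = 1 / (2*pi*0.033) = 4.82 Hz

tau = 33.0 ms, fc = 4.82 Hz


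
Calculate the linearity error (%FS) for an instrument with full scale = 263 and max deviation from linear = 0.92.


Linearity error = (max deviation / full scale) * 100%.
Linearity = (0.92 / 263) * 100
Linearity = 0.35 %FS

0.35 %FS


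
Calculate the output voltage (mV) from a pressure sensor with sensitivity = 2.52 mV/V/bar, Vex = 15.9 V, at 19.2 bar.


Output = sensitivity * Vex * P.
Vout = 2.52 * 15.9 * 19.2
Vout = 40.068 * 19.2
Vout = 769.31 mV

769.31 mV


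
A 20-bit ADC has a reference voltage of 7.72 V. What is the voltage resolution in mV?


The resolution (LSB) of an ADC is Vref / 2^n.
LSB = 7.72 / 2^20
LSB = 7.72 / 1048576
LSB = 7.36e-06 V = 0.00736237 mV

0.00736237 mV


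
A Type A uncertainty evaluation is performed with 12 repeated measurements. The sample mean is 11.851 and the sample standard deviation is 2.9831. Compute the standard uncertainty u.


The standard uncertainty for Type A evaluation is u = s / sqrt(n).
u = 2.9831 / sqrt(12)
u = 2.9831 / 3.4641
u = 0.8611

0.8611
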